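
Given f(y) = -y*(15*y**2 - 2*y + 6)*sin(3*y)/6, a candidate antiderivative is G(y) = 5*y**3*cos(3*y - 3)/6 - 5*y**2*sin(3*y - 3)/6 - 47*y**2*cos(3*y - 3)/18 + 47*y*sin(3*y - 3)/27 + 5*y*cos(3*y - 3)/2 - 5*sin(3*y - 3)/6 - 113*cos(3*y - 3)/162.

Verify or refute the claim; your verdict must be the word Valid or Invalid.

d/dy[G] = -5*y**3*sin(3*y - 3)/2 + 47*y**2*sin(3*y - 3)/6 - 55*y*sin(3*y - 3)/6 + 23*sin(3*y - 3)/6
d/dy[G] - f(y) = 5*y**3*sin(3*y)/2 - 5*y**3*sin(3*y - 3)/2 - y**2*sin(3*y)/3 + 47*y**2*sin(3*y - 3)/6 + y*sin(3*y) - 55*y*sin(3*y - 3)/6 + 23*sin(3*y - 3)/6 != 0.

Invalid: d/dy[G] - f = 5*y**3*sin(3*y)/2 - 5*y**3*sin(3*y - 3)/2 - y**2*sin(3*y)/3 + 47*y**2*sin(3*y - 3)/6 + y*sin(3*y) - 55*y*sin(3*y - 3)/6 + 23*sin(3*y - 3)/6, which is not 0.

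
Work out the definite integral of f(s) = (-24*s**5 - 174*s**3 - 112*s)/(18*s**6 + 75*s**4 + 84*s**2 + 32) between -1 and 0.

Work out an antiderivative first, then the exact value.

Differentiate the proposed F(s) back; it has to land on f(s) exactly.
F(s) = (4*log(3*s**2/2 + 4) - 3*log(2*s**4 + 3*s**2 + 4/3))/3 is an antiderivative of f.
Check: d/ds[(4*log(3*s**2/2 + 4) - 3*log(2*s**4 + 3*s**2 + 4/3))/3] = (-24*s**5 - 174*s**3 - 112*s)/(18*s**6 + 75*s**4 + 84*s**2 + 32) = f(s).
F(0) = -log(4/3) + 4*log(4)/3; F(-1) = -log(19/3) + 4*log(11/2)/3.
Integral = F(0) - F(-1) = -4*log(11/2)/3 - log(4/3) + log(19/3) + 4*log(4)/3.

Antiderivative: F(s) = (4*log(3*s**2/2 + 4) - 3*log(2*s**4 + 3*s**2 + 4/3))/3; value = -4*log(11/2)/3 - log(4/3) + log(19/3) + 4*log(4)/3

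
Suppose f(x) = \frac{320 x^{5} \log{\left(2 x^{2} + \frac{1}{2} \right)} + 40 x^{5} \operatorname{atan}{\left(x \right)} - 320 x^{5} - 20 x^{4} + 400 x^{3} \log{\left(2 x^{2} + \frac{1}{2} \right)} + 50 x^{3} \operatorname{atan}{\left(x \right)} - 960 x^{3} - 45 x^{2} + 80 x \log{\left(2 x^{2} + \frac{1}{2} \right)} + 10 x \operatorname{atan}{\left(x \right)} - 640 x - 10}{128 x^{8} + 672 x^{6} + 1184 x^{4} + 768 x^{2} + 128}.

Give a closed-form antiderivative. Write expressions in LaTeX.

An antiderivative is F(x) = \frac{- 40 \log{\left(2 x^{2} + \frac{1}{2} \right)} - 5 \operatorname{atan}{\left(x \right)}}{32 x^{2} + 64}.

f has the shape u'v + uv' for u = - \frac{5}{4 \left(2 x^{2} + 4\right)} and v = 2 \log{\left(2 x^{2} + \frac{1}{2} \right)} + \frac{\operatorname{atan}{\left(x \right)}}{4} — it is the derivative of the product u*v.
Check: d/dx[\frac{- 40 \log{\left(2 x^{2} + \frac{1}{2} \right)} - 5 \operatorname{atan}{\left(x \right)}}{32 x^{2} + 64}] = \frac{320 x^{5} \log{\left(2 x^{2} + \frac{1}{2} \right)} + 40 x^{5} \operatorname{atan}{\left(x \right)} - 320 x^{5} - 20 x^{4} + 400 x^{3} \log{\left(2 x^{2} + \frac{1}{2} \right)} + 50 x^{3} \operatorname{atan}{\left(x \right)} - 960 x^{3} - 45 x^{2} + 80 x \log{\left(2 x^{2} + \frac{1}{2} \right)} + 10 x \operatorname{atan}{\left(x \right)} - 640 x - 10}{128 x^{8} + 672 x^{6} + 1184 x^{4} + 768 x^{2} + 128} = f(x).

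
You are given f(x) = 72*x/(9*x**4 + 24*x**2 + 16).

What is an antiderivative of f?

The substitution u = x**2 + 4/3 works: f is exactly (dF/du)*(du/dx) for that inner function.
Check: d/dx[-12/(3*x**2 + 4)] = 72*x/(9*x**4 + 24*x**2 + 16) = f(x).

An antiderivative is F(x) = -12/(3*x**2 + 4).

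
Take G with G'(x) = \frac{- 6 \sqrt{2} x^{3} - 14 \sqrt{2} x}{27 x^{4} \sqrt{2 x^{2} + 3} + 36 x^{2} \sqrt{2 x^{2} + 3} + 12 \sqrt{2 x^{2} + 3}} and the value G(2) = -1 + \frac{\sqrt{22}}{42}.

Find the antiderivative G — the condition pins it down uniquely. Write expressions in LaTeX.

Recognize the product-rule pattern: G'(x) = u'v + uv' with u = \frac{1}{3 \left(3 x^{2} + 2\right)}, v = \sqrt{4 x^{2} + 6}, so integration by parts undoes it.
A general antiderivative is \frac{\sqrt{4 x^{2} + 6}}{3 \left(3 x^{2} + 2\right)} + C.
The condition gives C = -1 + \frac{\sqrt{22}}{42} - (\frac{\sqrt{22}}{42}) = -1.
So G(x) = \frac{\sqrt{4 x^{2} + 6}}{9 x^{2} + 6} - 1.
Check: d/dx[\frac{\sqrt{4 x^{2} + 6}}{9 x^{2} + 6} - 1] = \frac{- 6 \sqrt{2} x^{3} - 14 \sqrt{2} x}{27 x^{4} \sqrt{2 x^{2} + 3} + 36 x^{2} \sqrt{2 x^{2} + 3} + 12 \sqrt{2 x^{2} + 3}} = G'(x).

G(x) = \frac{\sqrt{4 x^{2} + 6}}{9 x^{2} + 6} - 1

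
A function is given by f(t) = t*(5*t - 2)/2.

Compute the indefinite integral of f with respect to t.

Whatever form F(t) takes, F'(t) = f(t) is non-negotiable.
Check: d/dt[t**2*(5*t - 3)/6] = 5*t**2/2 - t, which equals f(t).

F(t) = t**2*(5*t - 3)/6 + C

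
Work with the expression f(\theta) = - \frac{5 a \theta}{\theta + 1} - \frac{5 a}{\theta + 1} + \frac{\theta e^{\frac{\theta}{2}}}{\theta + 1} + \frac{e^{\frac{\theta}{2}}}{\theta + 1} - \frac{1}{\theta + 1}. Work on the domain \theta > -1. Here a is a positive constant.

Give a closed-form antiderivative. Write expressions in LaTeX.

An antiderivative is F(\theta) = - 5 a \theta + 2 e^{\frac{\theta}{2}} - \log{\left(\theta + 1 \right)}.

The integrand splits into summands that can be handled one at a time.
Check: d/d\theta[- 5 a \theta + 2 e^{\frac{\theta}{2}} - \log{\left(\theta + 1 \right)}] = \frac{- 5 a \theta - 5 a + \theta e^{\frac{\theta}{2}} + e^{\frac{\theta}{2}} - 1}{\theta + 1}, which equals f(\theta).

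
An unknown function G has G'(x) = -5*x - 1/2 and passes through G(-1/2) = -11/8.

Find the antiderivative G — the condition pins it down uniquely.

Any candidate G(x) must reproduce the stated G'(x) exactly.
A general antiderivative is -5*x**2/2 - x/2 + C.
The condition gives C = -11/8 - (-3/8) = -1.
So G(x) = (-5*x**2 - x - 2)/2.
Check: d/dx[(-5*x**2 - x - 2)/2] = -5*x - 1/2 = G'(x).

G(x) = (-5*x**2 - x - 2)/2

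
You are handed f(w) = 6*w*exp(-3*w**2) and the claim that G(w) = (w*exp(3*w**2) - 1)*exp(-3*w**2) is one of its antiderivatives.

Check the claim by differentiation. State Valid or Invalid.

d/dw[G] = (6*w + exp(3*w**2))*exp(-3*w**2)
d/dw[G] - f(w) = 1 != 0.

Invalid: d/dw[G] - f = 1, which is not 0.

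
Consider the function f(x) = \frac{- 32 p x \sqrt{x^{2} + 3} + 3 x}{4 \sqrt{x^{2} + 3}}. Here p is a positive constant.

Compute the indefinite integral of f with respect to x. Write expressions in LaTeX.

F(x) = \frac{- 16 p x^{2} + 3 \sqrt{x^{2} + 3}}{4} + C

Any candidate F(x) must reproduce f(x) exactly when differentiated.
Check: d/dx[\frac{- 16 p x^{2} + 3 \sqrt{x^{2} + 3}}{4}] = \frac{- 32 p x \sqrt{x^{2} + 3} + 3 x}{4 \sqrt{x^{2} + 3}} = f(x).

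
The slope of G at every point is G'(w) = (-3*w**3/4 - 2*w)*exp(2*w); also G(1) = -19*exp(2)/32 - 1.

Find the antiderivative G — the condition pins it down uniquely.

Recognize the product-rule pattern: G'(w) = u'v + uv' with u = -3*w**3/8 + 9*w**2/16 - 25*w/16 + 25/32, v = exp(2*w), so integration by parts undoes it.
A general antiderivative is (-12*w**3 + 18*w**2 - 50*w + 25)*exp(2*w)/32 + C.
The condition gives C = -19*exp(2)/32 - 1 - (-19*exp(2)/32) = -1.
So G(w) = -(12*w**3*exp(2*w) - 18*w**2*exp(2*w) + 50*w*exp(2*w) - 25*exp(2*w) + 32)/32.
Check: d/dw[-(12*w**3*exp(2*w) - 18*w**2*exp(2*w) + 50*w*exp(2*w) - 25*exp(2*w) + 32)/32] = -3*w**3*exp(2*w)/4 - 2*w*exp(2*w), which equals G'(w).

G(w) = -(12*w**3*exp(2*w) - 18*w**2*exp(2*w) + 50*w*exp(2*w) - 25*exp(2*w) + 32)/32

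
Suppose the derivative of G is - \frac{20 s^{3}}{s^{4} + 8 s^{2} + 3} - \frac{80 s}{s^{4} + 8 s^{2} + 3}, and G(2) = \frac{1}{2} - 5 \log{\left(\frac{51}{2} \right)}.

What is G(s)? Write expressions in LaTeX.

G'(s) matches the chain-rule pattern g'(h)*h' with inner function h(s) = \frac{s^{4}}{2} + 4 s^{2} + \frac{3}{2}; substituting u = h(s) collapses the integral.
A general antiderivative is - 5 \log{\left(\frac{s^{4}}{2} + 4 s^{2} + \frac{3}{2} \right)} + C.
The condition gives C = \frac{1}{2} - 5 \log{\left(\frac{51}{2} \right)} - (- 5 \log{\left(\frac{51}{2} \right)}) = \frac{1}{2}.
So G(s) = \frac{1}{2} - 5 \log{\left(\frac{s^{4}}{2} + 4 s^{2} + \frac{3}{2} \right)}.
Check: d/ds[\frac{1}{2} - 5 \log{\left(\frac{s^{4}}{2} + 4 s^{2} + \frac{3}{2} \right)}] = \frac{- 20 s^{3} - 80 s}{s^{4} + 8 s^{2} + 3}, which equals G'(s).

G(s) = \frac{1}{2} - 5 \log{\left(\frac{s^{4}}{2} + 4 s^{2} + \frac{3}{2} \right)}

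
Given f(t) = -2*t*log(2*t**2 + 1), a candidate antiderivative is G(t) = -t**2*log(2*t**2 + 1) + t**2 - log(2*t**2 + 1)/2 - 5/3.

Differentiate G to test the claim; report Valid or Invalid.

Valid: G'(t) = f(t).

d/dt[G] = -2*t*log(2*t**2 + 1)
This equals f(t) exactly, so the claim holds.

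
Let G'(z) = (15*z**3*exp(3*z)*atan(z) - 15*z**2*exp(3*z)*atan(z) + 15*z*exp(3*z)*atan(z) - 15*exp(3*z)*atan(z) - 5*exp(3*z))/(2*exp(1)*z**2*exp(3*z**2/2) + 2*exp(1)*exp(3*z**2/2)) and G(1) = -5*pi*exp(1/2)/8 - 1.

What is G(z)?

Recognize the product-rule pattern: G'(z) = u'v + uv' with u = -5*atan(z)/2, v = exp(-3*z**2/2 + 3*z - 1), so integration by parts undoes it.
A general antiderivative is -5*exp(-3*z**2/2 + 3*z - 1)*atan(z)/2 + C.
The condition gives C = -5*pi*exp(1/2)/8 - 1 - (-5*pi*exp(1/2)/8) = -1.
So G(z) = -5*exp(-3*z**2/2 + 3*z - 1)*atan(z)/2 - 1.
Check: d/dz[-5*exp(-3*z**2/2 + 3*z - 1)*atan(z)/2 - 1] = (15*z**3*atan(z) - 15*z**2*atan(z) + 15*z*atan(z) - 15*atan(z) - 5)/(2*exp(1)*z**2*exp(-3*z)*exp(3*z**2/2) + 2*exp(1)*exp(-3*z)*exp(3*z**2/2)), which equals G'(z).

G(z) = -5*exp(-3*z**2/2 + 3*z - 1)*atan(z)/2 - 1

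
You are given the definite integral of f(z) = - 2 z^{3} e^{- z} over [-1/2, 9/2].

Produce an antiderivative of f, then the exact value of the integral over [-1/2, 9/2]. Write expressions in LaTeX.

f has the shape u'v + uv' for u = 2 z^{3} + 6 z^{2} + 12 z + 12 and v = e^{- z} — it is the derivative of the product u*v.
F(z) = 2 z^{3} e^{- z} + 6 z^{2} e^{- z} + 12 z e^{- z} + 12 e^{- z} is an antiderivative of f.
Check: d/dz[2 z^{3} e^{- z} + 6 z^{2} e^{- z} + 12 z e^{- z} + 12 e^{- z}] = - 2 z^{3} e^{- z} = f(z).
F(9/2) = \frac{1479}{4 e^{\frac{9}{2}}}; F(-1/2) = \frac{29 e^{\frac{1}{2}}}{4}.
Integral = F(9/2) - F(-1/2) = - \frac{29 e^{\frac{1}{2}}}{4} + \frac{1479}{4 e^{\frac{9}{2}}}.

Antiderivative: F(z) = 2 z^{3} e^{- z} + 6 z^{2} e^{- z} + 12 z e^{- z} + 12 e^{- z}; value = - \frac{29 e^{\frac{1}{2}}}{4} + \frac{1479}{4 e^{\frac{9}{2}}}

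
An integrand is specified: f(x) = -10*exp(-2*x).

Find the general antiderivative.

F(x) = 5*exp(-2*x) + C

An antiderivative F(x) passes only if d/dx[F] lands on f(x) exactly.
Check: d/dx[5*exp(-2*x)] = -10*exp(-2*x) = f(x).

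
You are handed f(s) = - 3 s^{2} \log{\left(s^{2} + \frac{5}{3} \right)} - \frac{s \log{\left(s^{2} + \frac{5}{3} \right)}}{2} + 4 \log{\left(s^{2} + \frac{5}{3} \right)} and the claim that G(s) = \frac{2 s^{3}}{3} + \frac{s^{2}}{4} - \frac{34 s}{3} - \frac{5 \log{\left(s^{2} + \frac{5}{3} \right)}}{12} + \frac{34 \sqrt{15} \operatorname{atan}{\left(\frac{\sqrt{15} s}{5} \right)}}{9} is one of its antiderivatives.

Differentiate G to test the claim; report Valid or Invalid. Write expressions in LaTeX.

d/ds[G] = \frac{12 s^{4} + 3 s^{3} - 48 s^{2}}{6 s^{2} + 10}
d/ds[G] - f(s) = \frac{18 s^{4} \log{\left(s^{2} + \frac{5}{3} \right)} + 12 s^{4} + 3 s^{3} \log{\left(s^{2} + \frac{5}{3} \right)} + 3 s^{3} + 6 s^{2} \log{\left(s^{2} + \frac{5}{3} \right)} - 48 s^{2} + 5 s \log{\left(s^{2} + \frac{5}{3} \right)} - 40 \log{\left(s^{2} + \frac{5}{3} \right)}}{6 s^{2} + 10} != 0.

Invalid: d/ds[G] - f = \frac{18 s^{4} \log{\left(s^{2} + \frac{5}{3} \right)} + 12 s^{4} + 3 s^{3} \log{\left(s^{2} + \frac{5}{3} \right)} + 3 s^{3} + 6 s^{2} \log{\left(s^{2} + \frac{5}{3} \right)} - 48 s^{2} + 5 s \log{\left(s^{2} + \frac{5}{3} \right)} - 40 \log{\left(s^{2} + \frac{5}{3} \right)}}{6 s^{2} + 10}, which is not 0.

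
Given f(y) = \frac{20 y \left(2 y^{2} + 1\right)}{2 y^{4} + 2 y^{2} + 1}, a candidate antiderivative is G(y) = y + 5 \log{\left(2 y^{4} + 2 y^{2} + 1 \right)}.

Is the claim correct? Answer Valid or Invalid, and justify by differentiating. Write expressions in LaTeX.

Invalid: d/dy[G] - f = 1, which is not 0.

d/dy[G] = \frac{2 y^{4} + 40 y^{3} + 2 y^{2} + 20 y + 1}{2 y^{4} + 2 y^{2} + 1}
d/dy[G] - f(y) = 1 != 0.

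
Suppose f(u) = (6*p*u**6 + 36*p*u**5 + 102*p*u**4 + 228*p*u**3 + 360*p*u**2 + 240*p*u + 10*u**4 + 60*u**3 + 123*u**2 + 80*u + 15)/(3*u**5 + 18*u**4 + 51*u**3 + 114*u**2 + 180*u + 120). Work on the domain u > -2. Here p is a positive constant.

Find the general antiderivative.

F(u) = p*u**2 + 5*log(u**2 + 5)/3 - 1/(2*u**2 + 8*u + 8) + C

A candidate is checked by its d/du: the result must match f(u).
Check: d/du[p*u**2 + 5*log(u**2 + 5)/3 - 1/(2*u**2 + 8*u + 8)] = (6*p*u**6 + 36*p*u**5 + 102*p*u**4 + 228*p*u**3 + 360*p*u**2 + 240*p*u + 10*u**4 + 60*u**3 + 123*u**2 + 80*u + 15)/(3*u**5 + 18*u**4 + 51*u**3 + 114*u**2 + 180*u + 120) = f(u).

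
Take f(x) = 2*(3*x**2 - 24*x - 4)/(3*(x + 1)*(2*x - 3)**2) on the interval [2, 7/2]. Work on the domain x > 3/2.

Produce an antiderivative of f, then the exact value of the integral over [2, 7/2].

Antiderivative: F(x) = -17*log(x - 3/2)/150 + 46*log(x + 1)/75 + 133/(60*x - 90); value = -133/40 - 46*log(3)/75 - 17*log(2)/75 + 46*log(9/2)/75

The denominator factors as 3*(x + 1)*(2*x - 3)**2; partial fractions split f into directly integrable pieces: -17/(75*(2*x - 3)) - 133/(15*(2*x - 3)**2) + 46/(75*(x + 1)).
F(x) = -17*log(x - 3/2)/150 + 46*log(x + 1)/75 + 133/(60*x - 90) is an antiderivative of f.
Check: d/dx[-17*log(x - 3/2)/150 + 46*log(x + 1)/75 + 133/(60*x - 90)] = (6*x**2 - 48*x - 8)/(12*x**3 - 24*x**2 - 9*x + 27), which equals f(x).
F(7/2) = -17*log(2)/150 + 46*log(9/2)/75 + 133/120; F(2) = 17*log(2)/150 + 46*log(3)/75 + 133/30.
Integral = F(7/2) - F(2) = -133/40 - 46*log(3)/75 - 17*log(2)/75 + 46*log(9/2)/75.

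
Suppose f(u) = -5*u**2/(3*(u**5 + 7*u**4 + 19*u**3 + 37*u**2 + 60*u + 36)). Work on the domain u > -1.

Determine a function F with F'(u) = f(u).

Factor the denominator (3*(u + 1)*(u + 3)**2*(u**2 + 4)) and decompose: f = -4*(11*u + 19)/(507*(u**2 + 4)) + 115/(676*(u + 3)) + 15/(26*(u + 3)**2) - 1/(12*(u + 1)); each piece integrates to a log, atan, or power term.
Check: d/du[-(169*u*log(u + 1) - 345*u*log(u + 3) + 88*u*log(u**2 + 4) + 152*u*atan(u/2) + 507*log(u + 1) - 1035*log(u + 3) + 264*log(u**2 + 4) + 456*atan(u/2) + 1170)/(2028*(u + 3))] = -5*u**2/(3*u**5 + 21*u**4 + 57*u**3 + 111*u**2 + 180*u + 108), which equals f(u).

An antiderivative is F(u) = -(169*u*log(u + 1) - 345*u*log(u + 3) + 88*u*log(u**2 + 4) + 152*u*atan(u/2) + 507*log(u + 1) - 1035*log(u + 3) + 264*log(u**2 + 4) + 456*atan(u/2) + 1170)/(2028*(u + 3)).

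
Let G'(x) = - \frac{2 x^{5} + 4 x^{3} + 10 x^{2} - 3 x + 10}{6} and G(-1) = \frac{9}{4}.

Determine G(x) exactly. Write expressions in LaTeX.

Since d/dx undoes antidifferentiation here, G(x) must give back the stated G'(x).
A general antiderivative is - \frac{x^{6}}{18} - \frac{x^{4}}{6} - \frac{5 x^{3}}{9} + \frac{x^{2}}{4} - \frac{5 x}{3} + C.
The condition gives C = \frac{9}{4} - (\frac{9}{4}) = 0.
So G(x) = - \frac{x^{6}}{18} - \frac{x^{4}}{6} - \frac{5 x^{3}}{9} + \frac{x^{2}}{4} - \frac{5 x}{3}.
Check: d/dx[- \frac{x^{6}}{18} - \frac{x^{4}}{6} - \frac{5 x^{3}}{9} + \frac{x^{2}}{4} - \frac{5 x}{3}] = - \frac{x^{5}}{3} - \frac{2 x^{3}}{3} - \frac{5 x^{2}}{3} + \frac{x}{2} - \frac{5}{3}, which equals G'(x).

G(x) = - \frac{x^{6}}{18} - \frac{x^{4}}{6} - \frac{5 x^{3}}{9} + \frac{x^{2}}{4} - \frac{5 x}{3}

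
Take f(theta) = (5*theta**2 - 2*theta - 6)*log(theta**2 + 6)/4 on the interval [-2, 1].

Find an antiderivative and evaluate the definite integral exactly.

Antiderivative: F(theta) = (-10*theta**3 + 9*theta**2 + 3*theta*(5*theta**2 - 3*theta - 18)*log(theta**2 + 6) + 288*theta - 54*log(theta**2 + 6) - 288*sqrt(6)*atan(sqrt(6)*theta/6))/36; value = -8*sqrt(6)*atan(sqrt(6)/3) - 8*sqrt(6)*atan(sqrt(6)/6) - 17*log(7)/6 + 17*log(10)/6 + 83/4

A first test for any F(theta): its theta-derivative must equal f(theta) identically.
F(theta) = (-10*theta**3 + 9*theta**2 + 3*theta*(5*theta**2 - 3*theta - 18)*log(theta**2 + 6) + 288*theta - 54*log(theta**2 + 6) - 288*sqrt(6)*atan(sqrt(6)*theta/6))/36 is an antiderivative of f.
Check: d/dtheta[(-10*theta**3 + 9*theta**2 + 3*theta*(5*theta**2 - 3*theta - 18)*log(theta**2 + 6) + 288*theta - 54*log(theta**2 + 6) - 288*sqrt(6)*atan(sqrt(6)*theta/6))/36] = 5*theta**2*log(theta**2 + 6)/4 - theta*log(theta**2 + 6)/2 - 3*log(theta**2 + 6)/2, which equals f(theta).
F(1) = -8*sqrt(6)*atan(sqrt(6)/6) - 17*log(7)/6 + 287/36; F(-2) = -115/9 - 17*log(10)/6 + 8*sqrt(6)*atan(sqrt(6)/3).
Integral = F(1) - F(-2) = -8*sqrt(6)*atan(sqrt(6)/3) - 8*sqrt(6)*atan(sqrt(6)/6) - 17*log(7)/6 + 17*log(10)/6 + 83/4.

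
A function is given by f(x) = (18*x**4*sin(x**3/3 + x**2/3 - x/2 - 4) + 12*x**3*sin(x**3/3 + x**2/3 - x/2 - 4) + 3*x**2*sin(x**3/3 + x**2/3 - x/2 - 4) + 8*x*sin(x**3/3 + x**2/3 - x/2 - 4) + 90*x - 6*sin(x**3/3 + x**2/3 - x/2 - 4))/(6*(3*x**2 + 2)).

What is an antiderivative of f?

For F(x) to be correct the identity F'(x) - f(x) = 0 must hold.
Check: d/dx[(5*log(3*x**2 + 2) - 2*cos(x**3/3 + x**2/3 - x/2 - 4))/2] = (18*x**4*sin(x**3/3 + x**2/3 - x/2 - 4) + 12*x**3*sin(x**3/3 + x**2/3 - x/2 - 4) + 3*x**2*sin(x**3/3 + x**2/3 - x/2 - 4) + 8*x*sin(x**3/3 + x**2/3 - x/2 - 4) + 90*x - 6*sin(x**3/3 + x**2/3 - x/2 - 4))/(18*x**2 + 12), which equals f(x).

An antiderivative is F(x) = (5*log(3*x**2 + 2) - 2*cos(x**3/3 + x**2/3 - x/2 - 4))/2.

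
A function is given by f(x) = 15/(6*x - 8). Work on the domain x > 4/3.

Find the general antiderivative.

F(x) = 5*log(3*x - 4)/2 + C

Since d/dx undoes antidifferentiation here, F'(x) = f(x) is required of F(x).
Check: d/dx[5*log(3*x - 4)/2] = 15/(6*x - 8) = f(x).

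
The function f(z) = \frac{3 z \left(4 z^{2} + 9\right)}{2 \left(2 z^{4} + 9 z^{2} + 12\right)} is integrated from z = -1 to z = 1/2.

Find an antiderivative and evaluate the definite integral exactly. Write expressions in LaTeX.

Antiderivative: F(z) = \frac{3 \log{\left(\frac{z^{4}}{3} + \frac{3 z^{2}}{2} + 2 \right)}}{4}; value = - \frac{3 \log{\left(\frac{23}{6} \right)}}{4} + \frac{3 \log{\left(\frac{115}{48} \right)}}{4}

The substitution u = \frac{z^{4}}{3} + \frac{3 z^{2}}{2} + 2 works: f is exactly (dF/du)*(du/dz) for that inner function.
F(z) = \frac{3 \log{\left(\frac{z^{4}}{3} + \frac{3 z^{2}}{2} + 2 \right)}}{4} is an antiderivative of f.
Check: d/dz[\frac{3 \log{\left(\frac{z^{4}}{3} + \frac{3 z^{2}}{2} + 2 \right)}}{4}] = \frac{12 z^{3} + 27 z}{4 z^{4} + 18 z^{2} + 24}, which equals f(z).
F(1/2) = \frac{3 \log{\left(\frac{115}{48} \right)}}{4}; F(-1) = \frac{3 \log{\left(\frac{23}{6} \right)}}{4}.
Integral = F(1/2) - F(-1) = - \frac{3 \log{\left(\frac{23}{6} \right)}}{4} + \frac{3 \log{\left(\frac{115}{48} \right)}}{4}.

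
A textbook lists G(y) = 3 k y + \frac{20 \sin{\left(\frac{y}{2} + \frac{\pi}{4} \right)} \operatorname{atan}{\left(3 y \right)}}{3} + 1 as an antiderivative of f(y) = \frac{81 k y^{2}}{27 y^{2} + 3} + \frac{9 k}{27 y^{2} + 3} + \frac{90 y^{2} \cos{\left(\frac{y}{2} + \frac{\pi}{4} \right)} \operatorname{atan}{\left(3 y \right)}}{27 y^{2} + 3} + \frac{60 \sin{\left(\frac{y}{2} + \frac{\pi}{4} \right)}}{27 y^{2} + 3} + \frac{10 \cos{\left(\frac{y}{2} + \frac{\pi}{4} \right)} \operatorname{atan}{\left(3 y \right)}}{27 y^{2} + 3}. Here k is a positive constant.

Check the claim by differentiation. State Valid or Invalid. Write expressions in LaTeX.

Valid - the claim checks out under differentiation.

d/dy[G] = \frac{81 k y^{2} + 9 k + 90 y^{2} \cos{\left(\frac{y}{2} + \frac{\pi}{4} \right)} \operatorname{atan}{\left(3 y \right)} + 60 \sin{\left(\frac{y}{2} + \frac{\pi}{4} \right)} + 10 \cos{\left(\frac{y}{2} + \frac{\pi}{4} \right)} \operatorname{atan}{\left(3 y \right)}}{27 y^{2} + 3}
This equals f(y) exactly, so the claim holds.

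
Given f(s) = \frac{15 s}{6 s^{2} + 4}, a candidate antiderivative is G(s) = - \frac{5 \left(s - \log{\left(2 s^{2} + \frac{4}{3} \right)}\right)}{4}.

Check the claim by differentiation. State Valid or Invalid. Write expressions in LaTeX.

d/ds[G] = \frac{- 15 s^{2} + 30 s - 10}{12 s^{2} + 8}
d/ds[G] - f(s) = - \frac{5}{4} != 0.

Invalid: d/ds[G] - f = - \frac{5}{4}, which is not 0.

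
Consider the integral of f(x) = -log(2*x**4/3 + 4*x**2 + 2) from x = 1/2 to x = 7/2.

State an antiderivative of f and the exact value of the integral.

Any candidate F(x) must reproduce f(x) exactly when differentiated.
F(x) = -x*log(2*x**4/3 + 4*x**2 + 2) + 4*x - 2*sqrt(3 - sqrt(6))*atan(x/sqrt(3 - sqrt(6))) - 2*sqrt(sqrt(6) + 3)*atan(x/sqrt(sqrt(6) + 3)) is an antiderivative of f.
Check: d/dx[-x*log(2*x**4/3 + 4*x**2 + 2) + 4*x - 2*sqrt(3 - sqrt(6))*atan(x/sqrt(3 - sqrt(6))) - 2*sqrt(sqrt(6) + 3)*atan(x/sqrt(sqrt(6) + 3))] = -log(x**4/3 + 2*x**2 + 1) - log(2), which equals f(x).
F(7/2) = -7*log(3625/24)/2 - 2*sqrt(sqrt(6) + 3)*atan(7/(2*sqrt(sqrt(6) + 3))) - 2*sqrt(3 - sqrt(6))*atan(7/(2*sqrt(3 - sqrt(6)))) + 14; F(1/2) = -2*sqrt(sqrt(6) + 3)*atan(1/(2*sqrt(sqrt(6) + 3))) - 2*sqrt(3 - sqrt(6))*atan(1/(2*sqrt(3 - sqrt(6)))) - log(73/24)/2 + 2.
Integral = F(7/2) - F(1/2) = -7*log(3625/24)/2 - 2*sqrt(sqrt(6) + 3)*atan(7/(2*sqrt(sqrt(6) + 3))) - 2*sqrt(3 - sqrt(6))*atan(7/(2*sqrt(3 - sqrt(6)))) + log(73/24)/2 + 2*sqrt(3 - sqrt(6))*atan(1/(2*sqrt(3 - sqrt(6)))) + 2*sqrt(sqrt(6) + 3)*atan(1/(2*sqrt(sqrt(6) + 3))) + 12.

Antiderivative: F(x) = -x*log(2*x**4/3 + 4*x**2 + 2) + 4*x - 2*sqrt(3 - sqrt(6))*atan(x/sqrt(3 - sqrt(6))) - 2*sqrt(sqrt(6) + 3)*atan(x/sqrt(sqrt(6) + 3)); value = -7*log(3625/24)/2 - 2*sqrt(sqrt(6) + 3)*atan(7/(2*sqrt(sqrt(6) + 3))) - 2*sqrt(3 - sqrt(6))*atan(7/(2*sqrt(3 - sqrt(6)))) + log(73/24)/2 + 2*sqrt(3 - sqrt(6))*atan(1/(2*sqrt(3 - sqrt(6)))) + 2*sqrt(sqrt(6) + 3)*atan(1/(2*sqrt(sqrt(6) + 3))) + 12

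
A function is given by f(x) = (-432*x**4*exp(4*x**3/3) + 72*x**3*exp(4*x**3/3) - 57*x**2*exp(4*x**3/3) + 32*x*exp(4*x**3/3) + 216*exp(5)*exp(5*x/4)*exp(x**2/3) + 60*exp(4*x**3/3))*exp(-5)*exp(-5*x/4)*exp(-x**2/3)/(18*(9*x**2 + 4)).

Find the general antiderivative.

A first test for any F(x): its x-derivative must equal f(x) identically.
Check: d/dx[2*atan(3*x/2) - 2*exp(-5)*exp(-5*x/4)*exp(-x**2/3)*exp(4*x**3/3)/3] = (-432*x**4*exp(4*x**3/3) + 72*x**3*exp(4*x**3/3) - 57*x**2*exp(4*x**3/3) + 32*x*exp(4*x**3/3) + 216*exp(5)*exp(5*x/4)*exp(x**2/3) + 60*exp(4*x**3/3))/(162*x**2*exp(5)*exp(5*x/4)*exp(x**2/3) + 72*exp(5)*exp(5*x/4)*exp(x**2/3)), which equals f(x).

F(x) = 2*atan(3*x/2) - 2*exp(-5)*exp(-5*x/4)*exp(-x**2/3)*exp(4*x**3/3)/3 + C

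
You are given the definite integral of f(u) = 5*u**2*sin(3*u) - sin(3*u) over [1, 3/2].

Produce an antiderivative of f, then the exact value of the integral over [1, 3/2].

The integrand splits into summands that can be handled one at a time.
F(u) = (-45*u**2*cos(3*u) + 30*u*sin(3*u) + 19*cos(3*u))/27 is an antiderivative of f.
Check: d/du[(-45*u**2*cos(3*u) + 30*u*sin(3*u) + 19*cos(3*u))/27] = 5*u**2*sin(3*u) - sin(3*u) = f(u).
F(3/2) = 5*sin(9/2)/3 - 329*cos(9/2)/108; F(1) = 10*sin(3)/9 - 26*cos(3)/27.
Integral = F(3/2) - F(1) = 5*sin(9/2)/3 + 26*cos(3)/27 - 10*sin(3)/9 - 329*cos(9/2)/108.

Antiderivative: F(u) = (-45*u**2*cos(3*u) + 30*u*sin(3*u) + 19*cos(3*u))/27; value = 5*sin(9/2)/3 + 26*cos(3)/27 - 10*sin(3)/9 - 329*cos(9/2)/108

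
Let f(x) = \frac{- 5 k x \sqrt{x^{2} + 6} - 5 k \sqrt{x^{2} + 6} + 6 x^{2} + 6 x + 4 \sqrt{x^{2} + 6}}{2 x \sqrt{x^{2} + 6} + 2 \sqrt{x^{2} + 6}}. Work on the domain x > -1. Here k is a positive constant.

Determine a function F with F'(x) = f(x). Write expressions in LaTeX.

Differentiate the proposed F(x) back; it has to land on f(x) exactly.
Check: d/dx[- \frac{5 k x}{2} + 3 \sqrt{x^{2} + 6} + 2 \log{\left(2 x + 2 \right)}] = \frac{- 5 k x \sqrt{x^{2} + 6} - 5 k \sqrt{x^{2} + 6} + 6 x^{2} + 6 x + 4 \sqrt{x^{2} + 6}}{2 x \sqrt{x^{2} + 6} + 2 \sqrt{x^{2} + 6}} = f(x).

An antiderivative is F(x) = - \frac{5 k x}{2} + 3 \sqrt{x^{2} + 6} + 2 \log{\left(2 x + 2 \right)}.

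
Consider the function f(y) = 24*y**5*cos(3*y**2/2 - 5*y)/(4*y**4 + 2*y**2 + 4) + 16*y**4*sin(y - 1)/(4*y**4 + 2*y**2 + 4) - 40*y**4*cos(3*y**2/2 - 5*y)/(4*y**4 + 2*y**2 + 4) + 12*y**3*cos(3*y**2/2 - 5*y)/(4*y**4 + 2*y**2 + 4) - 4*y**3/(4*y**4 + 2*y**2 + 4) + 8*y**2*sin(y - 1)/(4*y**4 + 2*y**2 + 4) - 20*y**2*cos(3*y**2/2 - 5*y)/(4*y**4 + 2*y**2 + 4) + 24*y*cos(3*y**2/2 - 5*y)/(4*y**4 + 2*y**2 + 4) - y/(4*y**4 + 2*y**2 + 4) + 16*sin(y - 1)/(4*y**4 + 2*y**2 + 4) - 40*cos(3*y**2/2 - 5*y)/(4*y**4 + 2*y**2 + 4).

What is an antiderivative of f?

An antiderivative is F(y) = (-log(2*y**4 + y**2 + 2) + 8*sin(3*y**2/2 - 5*y) - 16*cos(y - 1))/4.

Integrate term by term and add the pieces.
Check: d/dy[(-log(2*y**4 + y**2 + 2) + 8*sin(3*y**2/2 - 5*y) - 16*cos(y - 1))/4] = (24*y**5*cos(3*y**2/2 - 5*y) + 16*y**4*sin(y - 1) - 40*y**4*cos(3*y**2/2 - 5*y) + 12*y**3*cos(3*y**2/2 - 5*y) - 4*y**3 + 8*y**2*sin(y - 1) - 20*y**2*cos(3*y**2/2 - 5*y) + 24*y*cos(3*y**2/2 - 5*y) - y + 16*sin(y - 1) - 40*cos(3*y**2/2 - 5*y))/(4*y**4 + 2*y**2 + 4), which equals f(y).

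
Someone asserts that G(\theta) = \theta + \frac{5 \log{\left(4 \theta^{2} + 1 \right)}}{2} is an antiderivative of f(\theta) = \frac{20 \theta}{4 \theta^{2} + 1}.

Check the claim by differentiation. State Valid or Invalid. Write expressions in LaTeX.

Invalid: d/d\theta[G] - f = 1, which is not 0.

d/d\theta[G] = \frac{4 \theta^{2} + 20 \theta + 1}{4 \theta^{2} + 1}
d/d\theta[G] - f(\theta) = 1 != 0.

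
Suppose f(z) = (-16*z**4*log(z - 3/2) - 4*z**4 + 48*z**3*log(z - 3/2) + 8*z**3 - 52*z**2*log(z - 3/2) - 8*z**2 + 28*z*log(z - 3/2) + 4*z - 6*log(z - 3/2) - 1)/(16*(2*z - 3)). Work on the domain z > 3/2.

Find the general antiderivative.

f has the shape u'v + uv' for u = -(-z**2/2 + z/2 - 1/4)**2/2 and v = log(z - 3/2) — it is the derivative of the product u*v.
Check: d/dz[-z**4*log(z - 3/2)/8 + z**3*log(z - 3/2)/4 - z**2*log(z - 3/2)/4 + z*log(z - 3/2)/8 - log(z - 3/2)/32] = (-16*z**4*log(z - 3/2) - 4*z**4 + 48*z**3*log(z - 3/2) + 8*z**3 - 52*z**2*log(z - 3/2) - 8*z**2 + 28*z*log(z - 3/2) + 4*z - 6*log(z - 3/2) - 1)/(32*z - 48), which equals f(z).

F(z) = -z**4*log(z - 3/2)/8 + z**3*log(z - 3/2)/4 - z**2*log(z - 3/2)/4 + z*log(z - 3/2)/8 - log(z - 3/2)/32 + C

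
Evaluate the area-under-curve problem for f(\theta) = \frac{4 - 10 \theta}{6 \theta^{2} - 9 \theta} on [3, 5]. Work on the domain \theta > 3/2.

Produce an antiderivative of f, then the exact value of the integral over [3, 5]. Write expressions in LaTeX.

The denominator factors as 3 \theta \left(2 \theta - 3\right); partial fractions split f into directly integrable pieces: - \frac{22}{9 \left(2 \theta - 3\right)} - \frac{4}{9 \theta}.
F(\theta) = \frac{- 4 \log{\left(\theta \right)} - 11 \log{\left(\theta - \frac{3}{2} \right)}}{9} is an antiderivative of f.
Check: d/d\theta[\frac{- 4 \log{\left(\theta \right)} - 11 \log{\left(\theta - \frac{3}{2} \right)}}{9}] = \frac{4 - 10 \theta}{6 \theta^{2} - 9 \theta} = f(\theta).
F(5) = - \frac{11 \log{\left(\frac{7}{2} \right)}}{9} - \frac{4 \log{\left(5 \right)}}{9}; F(3) = - \frac{11 \log{\left(\frac{3}{2} \right)}}{9} - \frac{4 \log{\left(3 \right)}}{9}.
Integral = F(5) - F(3) = - \frac{11 \log{\left(\frac{7}{2} \right)}}{9} - \frac{4 \log{\left(5 \right)}}{9} + \frac{4 \log{\left(3 \right)}}{9} + \frac{11 \log{\left(\frac{3}{2} \right)}}{9}.

Antiderivative: F(\theta) = \frac{- 4 \log{\left(\theta \right)} - 11 \log{\left(\theta - \frac{3}{2} \right)}}{9}; value = - \frac{11 \log{\left(\frac{7}{2} \right)}}{9} - \frac{4 \log{\left(5 \right)}}{9} + \frac{4 \log{\left(3 \right)}}{9} + \frac{11 \log{\left(\frac{3}{2} \right)}}{9}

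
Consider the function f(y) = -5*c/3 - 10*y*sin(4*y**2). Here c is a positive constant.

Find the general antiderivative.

F(y) = -5*c*y/3 + 5*cos(4*y**2)/4 + C

Any candidate F(y) must reproduce f(y) exactly when differentiated.
Check: d/dy[-5*c*y/3 + 5*cos(4*y**2)/4] = -5*c/3 - 10*y*sin(4*y**2) = f(y).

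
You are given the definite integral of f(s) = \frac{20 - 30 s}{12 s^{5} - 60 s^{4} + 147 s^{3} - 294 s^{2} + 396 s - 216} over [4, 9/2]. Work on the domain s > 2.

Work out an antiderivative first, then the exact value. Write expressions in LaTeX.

Antiderivative: F(s) = \frac{- 250 \left(2 s - 3\right) \log{\left(s - 2 \right)} + 272 \left(2 s - 3\right) \log{\left(s - \frac{3}{2} \right)} - 11 \left(2 s - 3\right) \log{\left(s^{2} + 4 \right)} - 4 \left(2 s - 3\right) \operatorname{atan}{\left(\frac{s}{2} \right)} - 200}{150 \left(2 s - 3\right)}; value = - \frac{87 \log{\left(\frac{5}{2} \right)}}{25} - \frac{11 \log{\left(\frac{97}{4} \right)}}{150} - \frac{2 \operatorname{atan}{\left(\frac{9}{4} \right)}}{75} + \frac{2 \operatorname{atan}{\left(2 \right)}}{75} + \frac{2}{45} + \frac{11 \log{\left(20 \right)}}{150} + \frac{5 \log{\left(2 \right)}}{3} + \frac{136 \log{\left(3 \right)}}{75}

The denominator factors as 3 \left(s - 2\right) \left(2 s - 3\right)^{2} \left(s^{2} + 4\right); partial fractions split f into directly integrable pieces: - \frac{11 s + 4}{75 \left(s^{2} + 4\right)} + \frac{272}{75 \left(2 s - 3\right)} + \frac{8}{3 \left(2 s - 3\right)^{2}} - \frac{5}{3 \left(s - 2\right)}.
F(s) = \frac{- 250 \left(2 s - 3\right) \log{\left(s - 2 \right)} + 272 \left(2 s - 3\right) \log{\left(s - \frac{3}{2} \right)} - 11 \left(2 s - 3\right) \log{\left(s^{2} + 4 \right)} - 4 \left(2 s - 3\right) \operatorname{atan}{\left(\frac{s}{2} \right)} - 200}{150 \left(2 s - 3\right)} is an antiderivative of f.
Check: d/ds[\frac{- 250 \left(2 s - 3\right) \log{\left(s - 2 \right)} + 272 \left(2 s - 3\right) \log{\left(s - \frac{3}{2} \right)} - 11 \left(2 s - 3\right) \log{\left(s^{2} + 4 \right)} - 4 \left(2 s - 3\right) \operatorname{atan}{\left(\frac{s}{2} \right)} - 200}{150 \left(2 s - 3\right)}] = \frac{20 - 30 s}{12 s^{5} - 60 s^{4} + 147 s^{3} - 294 s^{2} + 396 s - 216} = f(s).
F(9/2) = - \frac{5 \log{\left(\frac{5}{2} \right)}}{3} - \frac{11 \log{\left(\frac{97}{4} \right)}}{150} - \frac{2}{9} - \frac{2 \operatorname{atan}{\left(\frac{9}{4} \right)}}{75} + \frac{136 \log{\left(3 \right)}}{75}; F(4) = - \frac{5 \log{\left(2 \right)}}{3} - \frac{4}{15} - \frac{11 \log{\left(20 \right)}}{150} - \frac{2 \operatorname{atan}{\left(2 \right)}}{75} + \frac{136 \log{\left(\frac{5}{2} \right)}}{75}.
Integral = F(9/2) - F(4) = - \frac{87 \log{\left(\frac{5}{2} \right)}}{25} - \frac{11 \log{\left(\frac{97}{4} \right)}}{150} - \frac{2 \operatorname{atan}{\left(\frac{9}{4} \right)}}{75} + \frac{2 \operatorname{atan}{\left(2 \right)}}{75} + \frac{2}{45} + \frac{11 \log{\left(20 \right)}}{150} + \frac{5 \log{\left(2 \right)}}{3} + \frac{136 \log{\left(3 \right)}}{75}.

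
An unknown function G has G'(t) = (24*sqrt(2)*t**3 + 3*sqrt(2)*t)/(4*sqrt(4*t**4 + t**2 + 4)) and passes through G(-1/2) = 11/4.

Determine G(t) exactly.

G(t) = (3*sqrt(2)*sqrt(4*t**4 + t**2 + 4) + 2)/4

The substitution u = 2*t**4 + t**2/2 + 2 works: G'(t) is exactly (dG/du)*(du/dt) for that inner function.
A general antiderivative is 3*sqrt(2*t**4 + t**2/2 + 2)/2 + C.
The condition gives C = 11/4 - (9/4) = 1/2.
So G(t) = (3*sqrt(2)*sqrt(4*t**4 + t**2 + 4) + 2)/4.
Check: d/dt[(3*sqrt(2)*sqrt(4*t**4 + t**2 + 4) + 2)/4] = (24*sqrt(2)*t**3 + 3*sqrt(2)*t)/(4*sqrt(4*t**4 + t**2 + 4)) = G'(t).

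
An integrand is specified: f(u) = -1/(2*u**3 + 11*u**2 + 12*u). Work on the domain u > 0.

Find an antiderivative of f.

An antiderivative is F(u) = -log(u)/12 + 2*log(u + 3/2)/15 - log(u + 4)/20.

The denominator factors as u*(u + 4)*(2*u + 3); partial fractions split f into directly integrable pieces: 4/(15*(2*u + 3)) - 1/(20*(u + 4)) - 1/(12*u).
Check: d/du[-log(u)/12 + 2*log(u + 3/2)/15 - log(u + 4)/20] = -1/(2*u**3 + 11*u**2 + 12*u) = f(u).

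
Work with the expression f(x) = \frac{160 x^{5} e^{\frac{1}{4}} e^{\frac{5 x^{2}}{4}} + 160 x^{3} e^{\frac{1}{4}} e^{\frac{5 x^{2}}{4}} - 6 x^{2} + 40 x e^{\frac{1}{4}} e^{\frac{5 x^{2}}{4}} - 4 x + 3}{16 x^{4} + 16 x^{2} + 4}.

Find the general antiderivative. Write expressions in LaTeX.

A first test for any F(x): its x-derivative must equal f(x) identically.
Check: d/dx[\frac{3 x + 16 \left(2 x^{2} + 1\right) e^{\frac{5 x^{2}}{4} + \frac{1}{4}} + 1}{4 \left(2 x^{2} + 1\right)}] = \frac{160 x^{5} e^{\frac{1}{4}} e^{\frac{5 x^{2}}{4}} + 160 x^{3} e^{\frac{1}{4}} e^{\frac{5 x^{2}}{4}} - 6 x^{2} + 40 x e^{\frac{1}{4}} e^{\frac{5 x^{2}}{4}} - 4 x + 3}{16 x^{4} + 16 x^{2} + 4} = f(x).

F(x) = \frac{3 x + 16 \left(2 x^{2} + 1\right) e^{\frac{5 x^{2}}{4} + \frac{1}{4}} + 1}{4 \left(2 x^{2} + 1\right)} + C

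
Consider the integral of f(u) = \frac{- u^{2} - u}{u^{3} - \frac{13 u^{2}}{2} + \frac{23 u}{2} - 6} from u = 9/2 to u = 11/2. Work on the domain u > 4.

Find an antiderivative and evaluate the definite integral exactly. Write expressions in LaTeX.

Factor the denominator (\left(u - 4\right) \left(u - 1\right) \left(2 u - 3\right)) and decompose: f = \frac{6}{2 u - 3} - \frac{4}{3 \left(u - 1\right)} - \frac{8}{3 \left(u - 4\right)}; each piece integrates to a log, atan, or power term.
F(u) = - \frac{8 \log{\left(u - 4 \right)} - 9 \log{\left(u - \frac{3}{2} \right)} + 4 \log{\left(u - 1 \right)}}{3} is an antiderivative of f.
Check: d/du[- \frac{8 \log{\left(u - 4 \right)} - 9 \log{\left(u - \frac{3}{2} \right)} + 4 \log{\left(u - 1 \right)}}{3}] = \frac{- 2 u^{2} - 2 u}{2 u^{3} - 13 u^{2} + 23 u - 12}, which equals f(u).
F(11/2) = - \frac{4 \log{\left(\frac{9}{2} \right)}}{3} - \frac{8 \log{\left(\frac{3}{2} \right)}}{3} + 3 \log{\left(4 \right)}; F(9/2) = - \frac{4 \log{\left(\frac{7}{2} \right)}}{3} + \frac{8 \log{\left(2 \right)}}{3} + 3 \log{\left(3 \right)}.
Integral = F(11/2) - F(9/2) = - 3 \log{\left(3 \right)} - \frac{4 \log{\left(\frac{9}{2} \right)}}{3} - \frac{8 \log{\left(2 \right)}}{3} - \frac{8 \log{\left(\frac{3}{2} \right)}}{3} + \frac{4 \log{\left(\frac{7}{2} \right)}}{3} + 3 \log{\left(4 \right)}.

Antiderivative: F(u) = - \frac{8 \log{\left(u - 4 \right)} - 9 \log{\left(u - \frac{3}{2} \right)} + 4 \log{\left(u - 1 \right)}}{3}; value = - 3 \log{\left(3 \right)} - \frac{4 \log{\left(\frac{9}{2} \right)}}{3} - \frac{8 \log{\left(2 \right)}}{3} - \frac{8 \log{\left(\frac{3}{2} \right)}}{3} + \frac{4 \log{\left(\frac{7}{2} \right)}}{3} + 3 \log{\left(4 \right)}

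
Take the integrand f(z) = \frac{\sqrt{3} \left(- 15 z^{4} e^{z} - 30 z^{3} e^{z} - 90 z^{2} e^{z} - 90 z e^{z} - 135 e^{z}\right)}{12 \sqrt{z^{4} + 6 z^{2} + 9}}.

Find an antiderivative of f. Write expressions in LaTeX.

An antiderivative is F(z) = - \frac{15 \sqrt{\frac{z^{4}}{3} + 2 z^{2} + 3} e^{z}}{4}.

f has the shape u'v + uv' for u = - \frac{15 \sqrt{\frac{z^{4}}{3} + 2 z^{2} + 3}}{4} and v = e^{z} — it is the derivative of the product u*v.
Check: d/dz[- \frac{15 \sqrt{\frac{z^{4}}{3} + 2 z^{2} + 3} e^{z}}{4}] = \frac{\sqrt{3} \left(- 15 z^{4} e^{z} - 30 z^{3} e^{z} - 90 z^{2} e^{z} - 90 z e^{z} - 135 e^{z}\right)}{12 \sqrt{z^{4} + 6 z^{2} + 9}} = f(z).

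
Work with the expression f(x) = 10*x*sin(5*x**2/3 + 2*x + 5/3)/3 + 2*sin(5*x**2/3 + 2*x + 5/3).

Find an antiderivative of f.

f matches the chain-rule pattern g'(h)*h' with inner function h(x) = 5*x**2/3 + 2*x + 5/3; substituting u = h(x) collapses the integral.
Check: d/dx[-cos(5*x**2/3 + 2*x + 5/3)] = 10*x*sin(5*x**2/3 + 2*x + 5/3)/3 + 2*sin(5*x**2/3 + 2*x + 5/3) = f(x).

An antiderivative is F(x) = -cos(5*x**2/3 + 2*x + 5/3).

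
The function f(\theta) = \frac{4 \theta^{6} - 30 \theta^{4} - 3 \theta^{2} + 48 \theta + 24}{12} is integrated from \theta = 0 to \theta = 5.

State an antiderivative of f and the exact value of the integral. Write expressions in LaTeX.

Antiderivative: F(\theta) = \frac{\theta \left(4 \theta^{6} - 42 \theta^{4} - 7 \theta^{2} + 168 \theta + 168\right)}{84}; value = \frac{61805}{28}

Any candidate F(\theta) must reproduce f(\theta) exactly when differentiated.
F(\theta) = \frac{\theta \left(4 \theta^{6} - 42 \theta^{4} - 7 \theta^{2} + 168 \theta + 168\right)}{84} is an antiderivative of f.
Check: d/d\theta[\frac{\theta \left(4 \theta^{6} - 42 \theta^{4} - 7 \theta^{2} + 168 \theta + 168\right)}{84}] = \frac{\theta^{6}}{3} - \frac{5 \theta^{4}}{2} - \frac{\theta^{2}}{4} + 4 \theta + 2, which equals f(\theta).
F(5) = \frac{61805}{28}; F(0) = 0.
Integral = F(5) - F(0) = \frac{61805}{28}.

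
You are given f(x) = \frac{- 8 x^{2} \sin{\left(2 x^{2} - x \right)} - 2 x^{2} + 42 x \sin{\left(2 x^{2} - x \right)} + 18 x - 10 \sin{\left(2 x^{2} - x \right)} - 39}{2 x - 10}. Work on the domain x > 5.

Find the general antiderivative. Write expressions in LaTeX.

F(x) = \frac{- 3 x^{2} + 24 x + 3 \log{\left(x - 5 \right)} + 6 \cos{\left(2 x^{2} - x \right)} - 4}{6} + C

Whatever form F(x) takes, F'(x) = f(x) is non-negotiable.
Check: d/dx[\frac{- 3 x^{2} + 24 x + 3 \log{\left(x - 5 \right)} + 6 \cos{\left(2 x^{2} - x \right)} - 4}{6}] = \frac{- 8 x^{2} \sin{\left(2 x^{2} - x \right)} - 2 x^{2} + 42 x \sin{\left(2 x^{2} - x \right)} + 18 x - 10 \sin{\left(2 x^{2} - x \right)} - 39}{2 x - 10} = f(x).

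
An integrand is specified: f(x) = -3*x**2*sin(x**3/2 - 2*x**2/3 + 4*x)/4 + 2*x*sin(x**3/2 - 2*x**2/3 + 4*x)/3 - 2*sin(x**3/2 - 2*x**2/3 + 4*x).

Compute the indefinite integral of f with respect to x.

The substitution u = x**3/2 - 2*x**2/3 + 4*x works: f is exactly (dF/du)*(du/dx) for that inner function.
Check: d/dx[cos(x**3/2 - 2*x**2/3 + 4*x)/2] = -3*x**2*sin(x**3/2 - 2*x**2/3 + 4*x)/4 + 2*x*sin(x**3/2 - 2*x**2/3 + 4*x)/3 - 2*sin(x**3/2 - 2*x**2/3 + 4*x) = f(x).

F(x) = cos(x**3/2 - 2*x**2/3 + 4*x)/2 + C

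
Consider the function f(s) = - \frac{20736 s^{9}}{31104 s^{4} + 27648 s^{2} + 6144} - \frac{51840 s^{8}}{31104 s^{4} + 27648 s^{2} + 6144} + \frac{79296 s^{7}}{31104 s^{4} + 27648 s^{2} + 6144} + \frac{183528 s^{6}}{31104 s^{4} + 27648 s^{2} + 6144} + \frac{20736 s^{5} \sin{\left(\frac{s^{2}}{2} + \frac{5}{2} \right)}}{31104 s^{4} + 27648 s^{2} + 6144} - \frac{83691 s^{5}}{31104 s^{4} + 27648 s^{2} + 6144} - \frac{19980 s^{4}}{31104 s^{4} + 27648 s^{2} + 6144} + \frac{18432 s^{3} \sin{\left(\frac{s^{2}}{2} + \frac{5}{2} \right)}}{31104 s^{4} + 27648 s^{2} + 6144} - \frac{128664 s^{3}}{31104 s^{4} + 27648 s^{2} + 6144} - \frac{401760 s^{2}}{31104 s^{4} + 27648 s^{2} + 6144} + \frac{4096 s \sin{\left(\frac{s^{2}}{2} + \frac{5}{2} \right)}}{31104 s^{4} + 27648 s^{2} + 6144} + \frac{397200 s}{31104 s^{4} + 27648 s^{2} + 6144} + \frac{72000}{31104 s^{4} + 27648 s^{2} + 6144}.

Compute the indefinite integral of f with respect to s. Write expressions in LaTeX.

F(s) = - \frac{s^{8}}{9 s^{2} + 4} - \frac{3 s^{7}}{9 s^{2} + 4} + \frac{53 s^{6}}{72 s^{2} + 32} + \frac{333 s^{5}}{144 s^{2} + 64} - \frac{5361 s^{4}}{2304 s^{2} + 1024} - \frac{1665 s^{3}}{288 s^{2} + 128} + \frac{1325 s^{2}}{288 s^{2} + 128} + \frac{375 s}{72 s^{2} + 32} - \frac{2 \cos{\left(\frac{s^{2}}{2} + \frac{5}{2} \right)}}{3} - \frac{625}{144 s^{2} + 64} + C

Integrate term by term and add the pieces.
Check: d/ds[- \frac{s^{8}}{9 s^{2} + 4} - \frac{3 s^{7}}{9 s^{2} + 4} + \frac{53 s^{6}}{72 s^{2} + 32} + \frac{333 s^{5}}{144 s^{2} + 64} - \frac{5361 s^{4}}{2304 s^{2} + 1024} - \frac{1665 s^{3}}{288 s^{2} + 128} + \frac{1325 s^{2}}{288 s^{2} + 128} + \frac{375 s}{72 s^{2} + 32} - \frac{2 \cos{\left(\frac{s^{2}}{2} + \frac{5}{2} \right)}}{3} - \frac{625}{144 s^{2} + 64}] = \frac{- 20736 s^{9} - 51840 s^{8} + 79296 s^{7} + 183528 s^{6} + 20736 s^{5} \sin{\left(\frac{s^{2}}{2} + \frac{5}{2} \right)} - 83691 s^{5} - 19980 s^{4} + 18432 s^{3} \sin{\left(\frac{s^{2}}{2} + \frac{5}{2} \right)} - 128664 s^{3} - 401760 s^{2} + 4096 s \sin{\left(\frac{s^{2}}{2} + \frac{5}{2} \right)} + 397200 s + 72000}{31104 s^{4} + 27648 s^{2} + 6144}, which equals f(s).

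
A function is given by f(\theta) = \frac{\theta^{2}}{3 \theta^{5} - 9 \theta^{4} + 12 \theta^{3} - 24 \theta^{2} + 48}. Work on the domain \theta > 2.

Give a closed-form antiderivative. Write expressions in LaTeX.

The denominator factors as 3 \left(\theta - 2\right)^{2} \left(\theta + 1\right) \left(\theta^{2} + 4\right); partial fractions split f into directly integrable pieces: - \frac{\theta + 4}{60 \left(\theta^{2} + 4\right)} + \frac{1}{135 \left(\theta + 1\right)} + \frac{1}{108 \left(\theta - 2\right)} + \frac{1}{18 \left(\theta - 2\right)^{2}}.
Check: d/d\theta[\frac{10 \theta \log{\left(\theta - 2 \right)} + 8 \theta \log{\left(\theta + 1 \right)} - 9 \theta \log{\left(\theta^{2} + 4 \right)} - 36 \theta \operatorname{atan}{\left(\frac{\theta}{2} \right)} - 20 \log{\left(\theta - 2 \right)} - 16 \log{\left(\theta + 1 \right)} + 18 \log{\left(\theta^{2} + 4 \right)} + 72 \operatorname{atan}{\left(\frac{\theta}{2} \right)} - 60}{1080 \theta - 2160}] = \frac{\theta^{2}}{3 \theta^{5} - 9 \theta^{4} + 12 \theta^{3} - 24 \theta^{2} + 48} = f(\theta).

An antiderivative is F(\theta) = \frac{10 \theta \log{\left(\theta - 2 \right)} + 8 \theta \log{\left(\theta + 1 \right)} - 9 \theta \log{\left(\theta^{2} + 4 \right)} - 36 \theta \operatorname{atan}{\left(\frac{\theta}{2} \right)} - 20 \log{\left(\theta - 2 \right)} - 16 \log{\left(\theta + 1 \right)} + 18 \log{\left(\theta^{2} + 4 \right)} + 72 \operatorname{atan}{\left(\frac{\theta}{2} \right)} - 60}{1080 \theta - 2160}.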